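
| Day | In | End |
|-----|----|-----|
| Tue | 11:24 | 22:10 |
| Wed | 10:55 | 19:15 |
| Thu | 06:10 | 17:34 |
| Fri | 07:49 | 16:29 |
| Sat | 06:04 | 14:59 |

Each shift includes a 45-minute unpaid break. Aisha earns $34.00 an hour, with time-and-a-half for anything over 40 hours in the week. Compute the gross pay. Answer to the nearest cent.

$1581.00

Tue: 11:24–22:10 = 10 h 46 min; less 45 min break → 10 h 1 min
Wed: 10:55–19:15 = 8 h 20 min; less 45 min break → 7 h 35 min
Thu: 06:10–17:34 = 11 h 24 min; less 45 min break → 10 h 39 min
Fri: 07:49–16:29 = 8 h 40 min; less 45 min break → 7 h 55 min
Sat: 06:04–14:59 = 8 h 55 min; less 45 min break → 8 h 10 min
Total worked: 44 h 20 min = 2660 min.
Regular 40 h 0 min = 2400 min at $34.00/h; overtime 4 h 20 min = 260 min at $51.00/h.
Pay = (2400 × $34.00 + 260 × $51.00) ÷ 60 = $1581.00.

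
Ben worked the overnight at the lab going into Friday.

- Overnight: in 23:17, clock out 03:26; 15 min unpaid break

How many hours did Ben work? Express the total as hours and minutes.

Overnight: 23:17 → midnight = 0 h 43 min; midnight → 03:26 = 3 h 26 min; span 4 h 9 min; less 15 min break → 3 h 54 min

3 h 54 min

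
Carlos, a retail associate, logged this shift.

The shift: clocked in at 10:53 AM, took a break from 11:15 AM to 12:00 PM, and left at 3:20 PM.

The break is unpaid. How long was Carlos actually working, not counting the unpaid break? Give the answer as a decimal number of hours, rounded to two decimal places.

The shift: 10:53 AM–3:20 PM = 4 h 27 min; less 45 min break → 3 h 42 min

3.70 hours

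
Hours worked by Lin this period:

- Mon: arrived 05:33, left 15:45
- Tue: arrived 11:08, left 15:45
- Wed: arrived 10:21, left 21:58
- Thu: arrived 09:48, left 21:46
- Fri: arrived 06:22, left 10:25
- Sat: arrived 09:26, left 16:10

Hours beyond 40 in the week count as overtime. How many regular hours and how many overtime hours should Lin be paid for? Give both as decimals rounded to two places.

Regular 40.00 hours, overtime 9.18 hours

Mon: 05:33–15:45 = 10 h 12 min
Tue: 11:08–15:45 = 4 h 37 min
Wed: 10:21–21:58 = 11 h 37 min
Thu: 09:48–21:46 = 11 h 58 min
Fri: 06:22–10:25 = 4 h 3 min
Sat: 09:26–16:10 = 6 h 44 min
Total worked: 49 h 11 min = 49.18 h.
Threshold 40 h → overtime 9 h 11 min, regular 40 h 0 min.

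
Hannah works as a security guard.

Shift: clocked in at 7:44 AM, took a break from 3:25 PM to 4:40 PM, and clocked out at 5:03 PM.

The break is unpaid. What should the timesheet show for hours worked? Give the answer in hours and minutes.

8 h 4 min

Shift: 7:44 AM–5:03 PM = 9 h 19 min; less 75 min break → 8 h 4 min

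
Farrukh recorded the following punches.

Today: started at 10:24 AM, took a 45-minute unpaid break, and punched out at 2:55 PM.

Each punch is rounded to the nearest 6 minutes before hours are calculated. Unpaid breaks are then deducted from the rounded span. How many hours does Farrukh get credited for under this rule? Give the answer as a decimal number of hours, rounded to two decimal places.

3.75 hours

Today: in 10:24 AM→10:24 AM, out 2:55 PM→2:54 PM; 4 h 30 min − 45 min = 3 h 45 min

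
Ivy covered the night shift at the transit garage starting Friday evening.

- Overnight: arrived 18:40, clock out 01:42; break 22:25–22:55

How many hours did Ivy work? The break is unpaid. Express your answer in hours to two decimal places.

Overnight: 18:40 → midnight = 5 h 20 min; midnight → 01:42 = 1 h 42 min; span 7 h 2 min; less 30 min break → 6 h 32 min

6.53 hours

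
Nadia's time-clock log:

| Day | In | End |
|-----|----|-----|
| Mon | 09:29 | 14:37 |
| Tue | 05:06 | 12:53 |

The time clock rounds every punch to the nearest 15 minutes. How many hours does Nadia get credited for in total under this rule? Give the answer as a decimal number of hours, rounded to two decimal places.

13.00 hours

Mon: in 09:29→09:30, out 14:37→14:30; 5 h 0 min
Tue: in 05:06→05:00, out 12:53→13:00; 8 h 0 min
Total credited: 13 h 0 min.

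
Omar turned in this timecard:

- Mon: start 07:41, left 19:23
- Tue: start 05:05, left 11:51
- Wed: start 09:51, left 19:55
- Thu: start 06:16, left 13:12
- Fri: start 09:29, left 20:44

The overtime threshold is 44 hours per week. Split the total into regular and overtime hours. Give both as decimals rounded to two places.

Regular 44.00 hours, overtime 2.72 hours

Mon: 07:41–19:23 = 11 h 42 min
Tue: 05:05–11:51 = 6 h 46 min
Wed: 09:51–19:55 = 10 h 4 min
Thu: 06:16–13:12 = 6 h 56 min
Fri: 09:29–20:44 = 11 h 15 min
Total worked: 46 h 43 min = 46.72 h.
Threshold 44 h → overtime 2 h 43 min, regular 44 h 0 min.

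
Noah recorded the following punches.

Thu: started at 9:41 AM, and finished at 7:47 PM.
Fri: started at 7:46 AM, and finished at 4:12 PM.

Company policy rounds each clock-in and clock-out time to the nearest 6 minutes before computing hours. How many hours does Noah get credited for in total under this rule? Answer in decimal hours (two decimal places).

Thu: in 9:41 AM→9:42 AM, out 7:47 PM→7:48 PM; 10 h 6 min
Fri: in 7:46 AM→7:48 AM, out 4:12 PM→4:12 PM; 8 h 24 min
Total credited: 18 h 30 min.

18.50 hours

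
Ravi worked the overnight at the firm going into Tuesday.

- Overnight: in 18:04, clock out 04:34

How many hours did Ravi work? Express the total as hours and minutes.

Overnight: 18:04 → midnight = 5 h 56 min; midnight → 04:34 = 4 h 34 min; span 10 h 30 min

10 h 30 min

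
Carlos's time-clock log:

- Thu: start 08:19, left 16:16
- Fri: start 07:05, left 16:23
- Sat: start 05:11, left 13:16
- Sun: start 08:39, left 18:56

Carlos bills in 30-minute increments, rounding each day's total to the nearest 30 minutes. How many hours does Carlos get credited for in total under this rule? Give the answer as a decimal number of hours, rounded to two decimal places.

Thu: 08:19–16:16 = 7 h 57 min → rounds to 8 h 0 min
Fri: 07:05–16:23 = 9 h 18 min → rounds to 9 h 30 min
Sat: 05:11–13:16 = 8 h 5 min → rounds to 8 h 0 min
Sun: 08:39–18:56 = 10 h 17 min → rounds to 10 h 30 min
Total credited: 36 h 0 min.

36.00 hours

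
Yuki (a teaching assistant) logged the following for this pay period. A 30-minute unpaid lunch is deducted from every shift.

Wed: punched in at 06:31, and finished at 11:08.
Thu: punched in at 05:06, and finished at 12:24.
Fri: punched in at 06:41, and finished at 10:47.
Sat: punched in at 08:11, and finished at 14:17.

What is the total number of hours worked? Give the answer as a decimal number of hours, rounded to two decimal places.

20.12 hours

Wed: 06:31–11:08 = 4 h 37 min; less 30 min break → 4 h 7 min
Thu: 05:06–12:24 = 7 h 18 min; less 30 min break → 6 h 48 min
Fri: 06:41–10:47 = 4 h 6 min; less 30 min break → 3 h 36 min
Sat: 08:11–14:17 = 6 h 6 min; less 30 min break → 5 h 36 min
Total: 4 h 7 min + 6 h 48 min + 3 h 36 min + 5 h 36 min = 20 h 7 min.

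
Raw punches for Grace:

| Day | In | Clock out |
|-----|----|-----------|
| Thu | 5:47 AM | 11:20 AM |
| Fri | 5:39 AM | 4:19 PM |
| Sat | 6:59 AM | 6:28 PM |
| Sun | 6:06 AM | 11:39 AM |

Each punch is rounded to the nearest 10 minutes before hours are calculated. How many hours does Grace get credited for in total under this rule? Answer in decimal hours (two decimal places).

33.17 hours

Thu: in 5:47 AM→5:50 AM, out 11:20 AM→11:20 AM; 5 h 30 min
Fri: in 5:39 AM→5:40 AM, out 4:19 PM→4:20 PM; 10 h 40 min
Sat: in 6:59 AM→7:00 AM, out 6:28 PM→6:30 PM; 11 h 30 min
Sun: in 6:06 AM→6:10 AM, out 11:39 AM→11:40 AM; 5 h 30 min
Total credited: 33 h 10 min.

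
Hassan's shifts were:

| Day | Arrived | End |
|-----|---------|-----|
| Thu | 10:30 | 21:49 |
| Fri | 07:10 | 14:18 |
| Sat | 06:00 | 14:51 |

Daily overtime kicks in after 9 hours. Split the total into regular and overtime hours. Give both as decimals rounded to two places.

Regular 24.98 hours, overtime 2.32 hours

Thu: 10:30–21:49 = 11 h 19 min
Fri: 07:10–14:18 = 7 h 8 min
Sat: 06:00–14:51 = 8 h 51 min
Thu reg 9 h 0 min / OT 2 h 19 min; Fri reg 7 h 8 min / OT 0 h 0 min; Sat reg 8 h 51 min / OT 0 h 0 min.
Totals: regular 24 h 59 min, overtime 2 h 19 min.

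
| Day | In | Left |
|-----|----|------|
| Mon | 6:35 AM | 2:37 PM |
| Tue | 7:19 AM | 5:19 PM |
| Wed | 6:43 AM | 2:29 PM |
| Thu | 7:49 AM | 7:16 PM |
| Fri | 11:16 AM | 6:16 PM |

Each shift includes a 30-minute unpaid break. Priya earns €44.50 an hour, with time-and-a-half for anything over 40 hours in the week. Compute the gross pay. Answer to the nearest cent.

Mon: 6:35 AM–2:37 PM = 8 h 2 min; less 30 min break → 7 h 32 min
Tue: 7:19 AM–5:19 PM = 10 h 0 min; less 30 min break → 9 h 30 min
Wed: 6:43 AM–2:29 PM = 7 h 46 min; less 30 min break → 7 h 16 min
Thu: 7:49 AM–7:16 PM = 11 h 27 min; less 30 min break → 10 h 57 min
Fri: 11:16 AM–6:16 PM = 7 h 0 min; less 30 min break → 6 h 30 min
Total worked: 41 h 45 min = 2505 min.
Regular 40 h 0 min = 2400 min at €44.50/h; overtime 1 h 45 min = 105 min at €66.75/h.
Pay = (2400 × €44.50 + 105 × €66.75) ÷ 60 = €1896.81.

€1896.81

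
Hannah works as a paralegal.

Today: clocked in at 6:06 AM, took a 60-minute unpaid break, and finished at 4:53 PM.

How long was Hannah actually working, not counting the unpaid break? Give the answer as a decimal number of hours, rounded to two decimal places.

9.78 hours

Today: 6:06 AM–4:53 PM = 10 h 47 min; less 60 min break → 9 h 47 min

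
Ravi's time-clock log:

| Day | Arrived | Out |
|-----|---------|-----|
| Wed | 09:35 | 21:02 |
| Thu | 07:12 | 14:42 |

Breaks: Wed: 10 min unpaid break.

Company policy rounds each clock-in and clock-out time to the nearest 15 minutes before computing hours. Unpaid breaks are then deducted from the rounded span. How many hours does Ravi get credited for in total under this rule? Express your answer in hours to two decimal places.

18.83 hours

Wed: in 09:35→09:30, out 21:02→21:00; 11 h 30 min − 10 min = 11 h 20 min
Thu: in 07:12→07:15, out 14:42→14:45; 7 h 30 min
Total credited: 18 h 50 min.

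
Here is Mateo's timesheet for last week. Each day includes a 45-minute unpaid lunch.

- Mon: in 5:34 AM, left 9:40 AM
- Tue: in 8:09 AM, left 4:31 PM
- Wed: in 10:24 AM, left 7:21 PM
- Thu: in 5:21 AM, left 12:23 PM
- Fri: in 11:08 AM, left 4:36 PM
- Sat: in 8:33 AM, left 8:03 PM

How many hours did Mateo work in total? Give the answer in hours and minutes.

40 h 55 min

Mon: 5:34 AM–9:40 AM = 4 h 6 min; less 45 min break → 3 h 21 min
Tue: 8:09 AM–4:31 PM = 8 h 22 min; less 45 min break → 7 h 37 min
Wed: 10:24 AM–7:21 PM = 8 h 57 min; less 45 min break → 8 h 12 min
Thu: 5:21 AM–12:23 PM = 7 h 2 min; less 45 min break → 6 h 17 min
Fri: 11:08 AM–4:36 PM = 5 h 28 min; less 45 min break → 4 h 43 min
Sat: 8:33 AM–8:03 PM = 11 h 30 min; less 45 min break → 10 h 45 min
Total: 3 h 21 min + 7 h 37 min + 8 h 12 min + 6 h 17 min + 4 h 43 min + 10 h 45 min = 40 h 55 min.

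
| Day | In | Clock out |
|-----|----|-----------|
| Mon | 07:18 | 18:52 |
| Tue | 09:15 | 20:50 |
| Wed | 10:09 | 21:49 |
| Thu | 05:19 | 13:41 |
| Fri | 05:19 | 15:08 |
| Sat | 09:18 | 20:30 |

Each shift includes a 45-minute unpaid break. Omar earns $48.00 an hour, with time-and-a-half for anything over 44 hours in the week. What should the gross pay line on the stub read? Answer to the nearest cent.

Mon: 07:18–18:52 = 11 h 34 min; less 45 min break → 10 h 49 min
Tue: 09:15–20:50 = 11 h 35 min; less 45 min break → 10 h 50 min
Wed: 10:09–21:49 = 11 h 40 min; less 45 min break → 10 h 55 min
Thu: 05:19–13:41 = 8 h 22 min; less 45 min break → 7 h 37 min
Fri: 05:19–15:08 = 9 h 49 min; less 45 min break → 9 h 4 min
Sat: 09:18–20:30 = 11 h 12 min; less 45 min break → 10 h 27 min
Total worked: 59 h 42 min = 3582 min.
Regular 44 h 0 min = 2640 min at $48.00/h; overtime 15 h 42 min = 942 min at $72.00/h.
Pay = (2640 × $48.00 + 942 × $72.00) ÷ 60 = $3242.40.

$3242.40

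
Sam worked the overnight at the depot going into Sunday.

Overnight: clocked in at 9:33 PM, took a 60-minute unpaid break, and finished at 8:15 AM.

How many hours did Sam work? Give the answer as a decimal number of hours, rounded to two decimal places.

9.70 hours

Overnight: 9:33 PM → midnight = 2 h 27 min; midnight → 8:15 AM = 8 h 15 min; span 10 h 42 min; less 60 min break → 9 h 42 min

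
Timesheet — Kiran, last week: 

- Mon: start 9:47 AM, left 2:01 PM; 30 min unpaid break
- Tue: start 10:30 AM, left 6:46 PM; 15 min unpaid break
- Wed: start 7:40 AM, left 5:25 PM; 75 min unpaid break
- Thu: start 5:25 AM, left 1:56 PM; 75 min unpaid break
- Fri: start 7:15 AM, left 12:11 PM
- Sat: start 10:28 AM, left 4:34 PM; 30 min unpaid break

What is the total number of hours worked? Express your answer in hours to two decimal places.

Mon: 9:47 AM–2:01 PM = 4 h 14 min; less 30 min break → 3 h 44 min
Tue: 10:30 AM–6:46 PM = 8 h 16 min; less 15 min break → 8 h 1 min
Wed: 7:40 AM–5:25 PM = 9 h 45 min; less 75 min break → 8 h 30 min
Thu: 5:25 AM–1:56 PM = 8 h 31 min; less 75 min break → 7 h 16 min
Fri: 7:15 AM–12:11 PM = 4 h 56 min
Sat: 10:28 AM–4:34 PM = 6 h 6 min; less 30 min break → 5 h 36 min
Total: 3 h 44 min + 8 h 1 min + 8 h 30 min + 7 h 16 min + 4 h 56 min + 5 h 36 min = 38 h 3 min.

38.05 hours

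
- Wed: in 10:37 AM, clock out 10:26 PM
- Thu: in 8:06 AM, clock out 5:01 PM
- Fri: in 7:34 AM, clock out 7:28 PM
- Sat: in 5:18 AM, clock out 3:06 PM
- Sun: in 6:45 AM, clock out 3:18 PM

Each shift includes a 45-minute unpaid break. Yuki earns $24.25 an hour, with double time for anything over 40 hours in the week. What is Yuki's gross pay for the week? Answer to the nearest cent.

$1320.82

Wed: 10:37 AM–10:26 PM = 11 h 49 min; less 45 min break → 11 h 4 min
Thu: 8:06 AM–5:01 PM = 8 h 55 min; less 45 min break → 8 h 10 min
Fri: 7:34 AM–7:28 PM = 11 h 54 min; less 45 min break → 11 h 9 min
Sat: 5:18 AM–3:06 PM = 9 h 48 min; less 45 min break → 9 h 3 min
Sun: 6:45 AM–3:18 PM = 8 h 33 min; less 45 min break → 7 h 48 min
Total worked: 47 h 14 min = 2834 min.
Regular 40 h 0 min = 2400 min at $24.25/h; overtime 7 h 14 min = 434 min at $48.50/h.
Pay = (2400 × $24.25 + 434 × $48.50) ÷ 60 = $1320.82.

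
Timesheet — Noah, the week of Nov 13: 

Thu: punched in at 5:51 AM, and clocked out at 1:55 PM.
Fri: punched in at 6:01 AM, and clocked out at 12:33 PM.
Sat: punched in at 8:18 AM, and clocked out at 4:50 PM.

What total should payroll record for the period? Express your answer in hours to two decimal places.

Thu: 5:51 AM–1:55 PM = 8 h 4 min
Fri: 6:01 AM–12:33 PM = 6 h 32 min
Sat: 8:18 AM–4:50 PM = 8 h 32 min
Total: 8 h 4 min + 6 h 32 min + 8 h 32 min = 23 h 8 min.

23.13 hours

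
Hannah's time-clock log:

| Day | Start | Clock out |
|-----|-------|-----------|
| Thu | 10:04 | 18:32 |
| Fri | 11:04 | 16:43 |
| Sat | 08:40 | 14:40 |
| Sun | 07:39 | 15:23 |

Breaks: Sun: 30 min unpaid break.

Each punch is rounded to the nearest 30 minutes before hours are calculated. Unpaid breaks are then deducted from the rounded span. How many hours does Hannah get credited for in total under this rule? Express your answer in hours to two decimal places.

Thu: in 10:04→10:00, out 18:32→18:30; 8 h 30 min
Fri: in 11:04→11:00, out 16:43→16:30; 5 h 30 min
Sat: in 08:40→08:30, out 14:40→14:30; 6 h 0 min
Sun: in 07:39→07:30, out 15:23→15:30; 8 h 0 min − 30 min = 7 h 30 min
Total credited: 27 h 30 min.

27.50 hours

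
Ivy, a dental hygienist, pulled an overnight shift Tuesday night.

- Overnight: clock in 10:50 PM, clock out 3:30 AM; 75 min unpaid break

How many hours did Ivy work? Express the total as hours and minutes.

Overnight: 10:50 PM → midnight = 1 h 10 min; midnight → 3:30 AM = 3 h 30 min; span 4 h 40 min; less 75 min break → 3 h 25 min

3 h 25 min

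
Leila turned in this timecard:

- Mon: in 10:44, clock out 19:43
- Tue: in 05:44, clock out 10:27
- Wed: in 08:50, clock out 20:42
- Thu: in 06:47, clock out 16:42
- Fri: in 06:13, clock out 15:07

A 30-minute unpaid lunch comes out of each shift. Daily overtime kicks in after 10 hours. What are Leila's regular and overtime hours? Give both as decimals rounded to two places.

Regular 40.52 hours, overtime 1.37 hours

Mon: 10:44–19:43 = 8 h 59 min; less 30 min break → 8 h 29 min
Tue: 05:44–10:27 = 4 h 43 min; less 30 min break → 4 h 13 min
Wed: 08:50–20:42 = 11 h 52 min; less 30 min break → 11 h 22 min
Thu: 06:47–16:42 = 9 h 55 min; less 30 min break → 9 h 25 min
Fri: 06:13–15:07 = 8 h 54 min; less 30 min break → 8 h 24 min
Mon reg 8 h 29 min / OT 0 h 0 min; Tue reg 4 h 13 min / OT 0 h 0 min; Wed reg 10 h 0 min / OT 1 h 22 min; Thu reg 9 h 25 min / OT 0 h 0 min; Fri reg 8 h 24 min / OT 0 h 0 min.
Totals: regular 40 h 31 min, overtime 1 h 22 min.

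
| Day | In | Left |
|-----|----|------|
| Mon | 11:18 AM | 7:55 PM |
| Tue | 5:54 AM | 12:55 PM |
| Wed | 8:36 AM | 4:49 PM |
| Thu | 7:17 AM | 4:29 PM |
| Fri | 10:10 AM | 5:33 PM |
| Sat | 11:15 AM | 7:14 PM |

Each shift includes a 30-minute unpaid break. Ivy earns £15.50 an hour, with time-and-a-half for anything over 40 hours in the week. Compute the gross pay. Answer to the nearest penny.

£745.94

Mon: 11:18 AM–7:55 PM = 8 h 37 min; less 30 min break → 8 h 7 min
Tue: 5:54 AM–12:55 PM = 7 h 1 min; less 30 min break → 6 h 31 min
Wed: 8:36 AM–4:49 PM = 8 h 13 min; less 30 min break → 7 h 43 min
Thu: 7:17 AM–4:29 PM = 9 h 12 min; less 30 min break → 8 h 42 min
Fri: 10:10 AM–5:33 PM = 7 h 23 min; less 30 min break → 6 h 53 min
Sat: 11:15 AM–7:14 PM = 7 h 59 min; less 30 min break → 7 h 29 min
Total worked: 45 h 25 min = 2725 min.
Regular 40 h 0 min = 2400 min at £15.50/h; overtime 5 h 25 min = 325 min at £23.25/h.
Pay = (2400 × £15.50 + 325 × £23.25) ÷ 60 = £745.94.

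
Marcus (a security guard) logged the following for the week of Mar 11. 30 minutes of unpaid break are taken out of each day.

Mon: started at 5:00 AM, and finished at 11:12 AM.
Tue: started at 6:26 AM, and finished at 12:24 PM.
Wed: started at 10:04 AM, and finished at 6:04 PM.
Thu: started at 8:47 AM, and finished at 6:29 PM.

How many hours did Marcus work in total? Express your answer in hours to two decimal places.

27.87 hours

Mon: 5:00 AM–11:12 AM = 6 h 12 min; less 30 min break → 5 h 42 min
Tue: 6:26 AM–12:24 PM = 5 h 58 min; less 30 min break → 5 h 28 min
Wed: 10:04 AM–6:04 PM = 8 h 0 min; less 30 min break → 7 h 30 min
Thu: 8:47 AM–6:29 PM = 9 h 42 min; less 30 min break → 9 h 12 min
Total: 5 h 42 min + 5 h 28 min + 7 h 30 min + 9 h 12 min = 27 h 52 min.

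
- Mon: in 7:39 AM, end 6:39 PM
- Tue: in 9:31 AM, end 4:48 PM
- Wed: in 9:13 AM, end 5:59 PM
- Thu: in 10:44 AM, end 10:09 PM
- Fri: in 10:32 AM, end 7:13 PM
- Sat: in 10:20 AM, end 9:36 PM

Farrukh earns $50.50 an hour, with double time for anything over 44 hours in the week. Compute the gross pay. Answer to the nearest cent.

Mon: 7:39 AM–6:39 PM = 11 h 0 min
Tue: 9:31 AM–4:48 PM = 7 h 17 min
Wed: 9:13 AM–5:59 PM = 8 h 46 min
Thu: 10:44 AM–10:09 PM = 11 h 25 min
Fri: 10:32 AM–7:13 PM = 8 h 41 min
Sat: 10:20 AM–9:36 PM = 11 h 16 min
Total worked: 58 h 25 min = 3505 min.
Regular 44 h 0 min = 2640 min at $50.50/h; overtime 14 h 25 min = 865 min at $101.00/h.
Pay = (2640 × $50.50 + 865 × $101.00) ÷ 60 = $3678.08.

$3678.08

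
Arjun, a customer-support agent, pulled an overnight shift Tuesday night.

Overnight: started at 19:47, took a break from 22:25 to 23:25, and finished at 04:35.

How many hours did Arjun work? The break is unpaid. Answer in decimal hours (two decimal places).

7.80 hours

Overnight: 19:47 → midnight = 4 h 13 min; midnight → 04:35 = 4 h 35 min; span 8 h 48 min; less 60 min break → 7 h 48 min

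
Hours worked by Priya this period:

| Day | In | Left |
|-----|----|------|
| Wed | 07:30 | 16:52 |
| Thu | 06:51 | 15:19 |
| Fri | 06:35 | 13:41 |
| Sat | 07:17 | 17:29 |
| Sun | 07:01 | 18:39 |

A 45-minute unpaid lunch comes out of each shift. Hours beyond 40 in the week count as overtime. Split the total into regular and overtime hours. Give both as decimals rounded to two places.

Wed: 07:30–16:52 = 9 h 22 min; less 45 min break → 8 h 37 min
Thu: 06:51–15:19 = 8 h 28 min; less 45 min break → 7 h 43 min
Fri: 06:35–13:41 = 7 h 6 min; less 45 min break → 6 h 21 min
Sat: 07:17–17:29 = 10 h 12 min; less 45 min break → 9 h 27 min
Sun: 07:01–18:39 = 11 h 38 min; less 45 min break → 10 h 53 min
Total worked: 43 h 1 min = 43.02 h.
Threshold 40 h → overtime 3 h 1 min, regular 40 h 0 min.

Regular 40.00 hours, overtime 3.02 hours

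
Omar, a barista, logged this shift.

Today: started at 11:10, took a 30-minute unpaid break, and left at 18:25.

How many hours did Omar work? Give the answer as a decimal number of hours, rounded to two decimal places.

6.75 hours

Today: 11:10–18:25 = 7 h 15 min; less 30 min break → 6 h 45 min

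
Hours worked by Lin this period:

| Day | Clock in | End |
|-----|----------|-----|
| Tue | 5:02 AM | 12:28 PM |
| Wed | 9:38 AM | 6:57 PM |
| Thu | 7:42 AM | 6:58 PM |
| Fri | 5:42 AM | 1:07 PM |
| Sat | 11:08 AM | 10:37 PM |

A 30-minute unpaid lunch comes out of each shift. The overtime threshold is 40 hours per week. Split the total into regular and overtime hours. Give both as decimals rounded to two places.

Tue: 5:02 AM–12:28 PM = 7 h 26 min; less 30 min break → 6 h 56 min
Wed: 9:38 AM–6:57 PM = 9 h 19 min; less 30 min break → 8 h 49 min
Thu: 7:42 AM–6:58 PM = 11 h 16 min; less 30 min break → 10 h 46 min
Fri: 5:42 AM–1:07 PM = 7 h 25 min; less 30 min break → 6 h 55 min
Sat: 11:08 AM–10:37 PM = 11 h 29 min; less 30 min break → 10 h 59 min
Total worked: 44 h 25 min = 44.42 h.
Threshold 40 h → overtime 4 h 25 min, regular 40 h 0 min.

Regular 40.00 hours, overtime 4.42 hours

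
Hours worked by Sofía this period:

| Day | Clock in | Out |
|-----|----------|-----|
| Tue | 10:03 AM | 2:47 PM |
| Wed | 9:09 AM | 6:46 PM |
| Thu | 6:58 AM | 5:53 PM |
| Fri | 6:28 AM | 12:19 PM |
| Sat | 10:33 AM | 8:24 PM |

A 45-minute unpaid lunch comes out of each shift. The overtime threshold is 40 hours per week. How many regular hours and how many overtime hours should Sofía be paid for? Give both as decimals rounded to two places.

Regular 37.22 hours, overtime 0.00 hours

Tue: 10:03 AM–2:47 PM = 4 h 44 min; less 45 min break → 3 h 59 min
Wed: 9:09 AM–6:46 PM = 9 h 37 min; less 45 min break → 8 h 52 min
Thu: 6:58 AM–5:53 PM = 10 h 55 min; less 45 min break → 10 h 10 min
Fri: 6:28 AM–12:19 PM = 5 h 51 min; less 45 min break → 5 h 6 min
Sat: 10:33 AM–8:24 PM = 9 h 51 min; less 45 min break → 9 h 6 min
Total worked: 37 h 13 min = 37.22 h.
Threshold 40 h → overtime 0 h 0 min, regular 37 h 13 min.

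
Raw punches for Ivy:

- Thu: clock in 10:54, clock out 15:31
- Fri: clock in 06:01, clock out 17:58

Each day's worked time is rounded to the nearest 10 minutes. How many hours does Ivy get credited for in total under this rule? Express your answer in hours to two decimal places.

16.67 hours

Thu: 10:54–15:31 = 4 h 37 min → rounds to 4 h 40 min
Fri: 06:01–17:58 = 11 h 57 min → rounds to 12 h 0 min
Total credited: 16 h 40 min.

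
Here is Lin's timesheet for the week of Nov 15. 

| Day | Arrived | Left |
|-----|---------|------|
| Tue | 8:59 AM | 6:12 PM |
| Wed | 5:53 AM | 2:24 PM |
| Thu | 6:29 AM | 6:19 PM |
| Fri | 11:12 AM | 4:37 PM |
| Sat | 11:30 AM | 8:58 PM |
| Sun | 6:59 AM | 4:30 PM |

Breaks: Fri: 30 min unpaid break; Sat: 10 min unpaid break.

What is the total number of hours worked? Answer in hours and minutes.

53 h 18 min

Tue: 8:59 AM–6:12 PM = 9 h 13 min
Wed: 5:53 AM–2:24 PM = 8 h 31 min
Thu: 6:29 AM–6:19 PM = 11 h 50 min
Fri: 11:12 AM–4:37 PM = 5 h 25 min; less 30 min break → 4 h 55 min
Sat: 11:30 AM–8:58 PM = 9 h 28 min; less 10 min break → 9 h 18 min
Sun: 6:59 AM–4:30 PM = 9 h 31 min
Total: 9 h 13 min + 8 h 31 min + 11 h 50 min + 4 h 55 min + 9 h 18 min + 9 h 31 min = 53 h 18 min.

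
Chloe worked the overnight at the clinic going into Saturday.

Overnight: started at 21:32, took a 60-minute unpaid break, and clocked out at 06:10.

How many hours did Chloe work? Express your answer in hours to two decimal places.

7.63 hours

Overnight: 21:32 → midnight = 2 h 28 min; midnight → 06:10 = 6 h 10 min; span 8 h 38 min; less 60 min break → 7 h 38 min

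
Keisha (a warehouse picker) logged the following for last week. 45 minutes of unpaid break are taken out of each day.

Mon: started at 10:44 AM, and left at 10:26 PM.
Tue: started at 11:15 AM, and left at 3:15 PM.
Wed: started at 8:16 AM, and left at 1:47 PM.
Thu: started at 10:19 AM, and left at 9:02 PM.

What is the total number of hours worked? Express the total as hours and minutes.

Mon: 10:44 AM–10:26 PM = 11 h 42 min; less 45 min break → 10 h 57 min
Tue: 11:15 AM–3:15 PM = 4 h 0 min; less 45 min break → 3 h 15 min
Wed: 8:16 AM–1:47 PM = 5 h 31 min; less 45 min break → 4 h 46 min
Thu: 10:19 AM–9:02 PM = 10 h 43 min; less 45 min break → 9 h 58 min
Total: 10 h 57 min + 3 h 15 min + 4 h 46 min + 9 h 58 min = 28 h 56 min.

28 h 56 min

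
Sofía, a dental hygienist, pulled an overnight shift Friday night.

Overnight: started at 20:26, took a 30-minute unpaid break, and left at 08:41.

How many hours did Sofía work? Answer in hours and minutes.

11 h 45 min

Overnight: 20:26 → midnight = 3 h 34 min; midnight → 08:41 = 8 h 41 min; span 12 h 15 min; less 30 min break → 11 h 45 min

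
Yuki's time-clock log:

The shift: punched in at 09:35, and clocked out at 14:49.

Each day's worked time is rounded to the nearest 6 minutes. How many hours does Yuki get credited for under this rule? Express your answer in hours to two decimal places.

The shift: 09:35–14:49 = 5 h 14 min → rounds to 5 h 12 min

5.20 hours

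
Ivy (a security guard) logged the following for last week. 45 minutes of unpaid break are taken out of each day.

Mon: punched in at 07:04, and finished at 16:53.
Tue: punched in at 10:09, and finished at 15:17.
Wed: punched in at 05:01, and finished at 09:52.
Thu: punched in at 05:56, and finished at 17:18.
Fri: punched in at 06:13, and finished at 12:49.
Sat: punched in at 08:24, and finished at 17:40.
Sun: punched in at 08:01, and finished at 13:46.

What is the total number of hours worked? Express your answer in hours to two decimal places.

Mon: 07:04–16:53 = 9 h 49 min; less 45 min break → 9 h 4 min
Tue: 10:09–15:17 = 5 h 8 min; less 45 min break → 4 h 23 min
Wed: 05:01–09:52 = 4 h 51 min; less 45 min break → 4 h 6 min
Thu: 05:56–17:18 = 11 h 22 min; less 45 min break → 10 h 37 min
Fri: 06:13–12:49 = 6 h 36 min; less 45 min break → 5 h 51 min
Sat: 08:24–17:40 = 9 h 16 min; less 45 min break → 8 h 31 min
Sun: 08:01–13:46 = 5 h 45 min; less 45 min break → 5 h 0 min
Total: 9 h 4 min + 4 h 23 min + 4 h 6 min + 10 h 37 min + 5 h 51 min + 8 h 31 min + 5 h 0 min = 47 h 32 min.

47.53 hours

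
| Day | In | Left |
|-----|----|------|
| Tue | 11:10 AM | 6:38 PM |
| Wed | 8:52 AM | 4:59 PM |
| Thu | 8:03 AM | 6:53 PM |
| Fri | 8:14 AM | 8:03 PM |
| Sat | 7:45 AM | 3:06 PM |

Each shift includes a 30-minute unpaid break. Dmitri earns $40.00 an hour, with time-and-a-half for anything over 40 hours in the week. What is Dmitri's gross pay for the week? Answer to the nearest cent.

$1785.00

Tue: 11:10 AM–6:38 PM = 7 h 28 min; less 30 min break → 6 h 58 min
Wed: 8:52 AM–4:59 PM = 8 h 7 min; less 30 min break → 7 h 37 min
Thu: 8:03 AM–6:53 PM = 10 h 50 min; less 30 min break → 10 h 20 min
Fri: 8:14 AM–8:03 PM = 11 h 49 min; less 30 min break → 11 h 19 min
Sat: 7:45 AM–3:06 PM = 7 h 21 min; less 30 min break → 6 h 51 min
Total worked: 43 h 5 min = 2585 min.
Regular 40 h 0 min = 2400 min at $40.00/h; overtime 3 h 5 min = 185 min at $60.00/h.
Pay = (2400 × $40.00 + 185 × $60.00) ÷ 60 = $1785.00.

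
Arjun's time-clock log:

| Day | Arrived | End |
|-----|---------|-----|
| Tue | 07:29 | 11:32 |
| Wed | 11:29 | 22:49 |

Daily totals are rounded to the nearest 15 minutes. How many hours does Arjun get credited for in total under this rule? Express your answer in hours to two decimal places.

Tue: 07:29–11:32 = 4 h 3 min → rounds to 4 h 0 min
Wed: 11:29–22:49 = 11 h 20 min → rounds to 11 h 15 min
Total credited: 15 h 15 min.

15.25 hours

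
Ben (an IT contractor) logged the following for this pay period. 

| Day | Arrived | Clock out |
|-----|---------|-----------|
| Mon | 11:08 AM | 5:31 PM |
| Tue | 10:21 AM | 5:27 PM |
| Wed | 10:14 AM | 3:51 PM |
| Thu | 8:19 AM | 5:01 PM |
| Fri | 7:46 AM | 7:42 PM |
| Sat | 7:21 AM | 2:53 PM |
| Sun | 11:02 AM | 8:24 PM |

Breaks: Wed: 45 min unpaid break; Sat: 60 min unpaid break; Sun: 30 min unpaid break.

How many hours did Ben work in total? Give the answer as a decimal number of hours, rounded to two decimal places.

Mon: 11:08 AM–5:31 PM = 6 h 23 min
Tue: 10:21 AM–5:27 PM = 7 h 6 min
Wed: 10:14 AM–3:51 PM = 5 h 37 min; less 45 min break → 4 h 52 min
Thu: 8:19 AM–5:01 PM = 8 h 42 min
Fri: 7:46 AM–7:42 PM = 11 h 56 min
Sat: 7:21 AM–2:53 PM = 7 h 32 min; less 60 min break → 6 h 32 min
Sun: 11:02 AM–8:24 PM = 9 h 22 min; less 30 min break → 8 h 52 min
Total: 6 h 23 min + 7 h 6 min + 4 h 52 min + 8 h 42 min + 11 h 56 min + 6 h 32 min + 8 h 52 min = 54 h 23 min.

54.38 hours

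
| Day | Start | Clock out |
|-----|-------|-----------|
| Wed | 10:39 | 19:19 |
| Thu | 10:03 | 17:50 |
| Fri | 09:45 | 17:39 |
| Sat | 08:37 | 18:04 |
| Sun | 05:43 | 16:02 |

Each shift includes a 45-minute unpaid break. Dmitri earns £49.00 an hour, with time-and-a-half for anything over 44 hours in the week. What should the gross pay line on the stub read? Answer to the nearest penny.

Wed: 10:39–19:19 = 8 h 40 min; less 45 min break → 7 h 55 min
Thu: 10:03–17:50 = 7 h 47 min; less 45 min break → 7 h 2 min
Fri: 09:45–17:39 = 7 h 54 min; less 45 min break → 7 h 9 min
Sat: 08:37–18:04 = 9 h 27 min; less 45 min break → 8 h 42 min
Sun: 05:43–16:02 = 10 h 19 min; less 45 min break → 9 h 34 min
Total worked: 40 h 22 min = 2422 min.
Regular 40 h 22 min = 2422 min at £49.00/h; overtime 0 h 0 min = 0 min at £73.50/h.
Pay = (2422 × £49.00 + 0 × £73.50) ÷ 60 = £1977.97.

£1977.97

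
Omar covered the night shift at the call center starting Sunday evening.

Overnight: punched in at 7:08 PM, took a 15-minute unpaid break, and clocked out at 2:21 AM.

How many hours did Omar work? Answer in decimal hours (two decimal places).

6.97 hours

Overnight: 7:08 PM → midnight = 4 h 52 min; midnight → 2:21 AM = 2 h 21 min; span 7 h 13 min; less 15 min break → 6 h 58 min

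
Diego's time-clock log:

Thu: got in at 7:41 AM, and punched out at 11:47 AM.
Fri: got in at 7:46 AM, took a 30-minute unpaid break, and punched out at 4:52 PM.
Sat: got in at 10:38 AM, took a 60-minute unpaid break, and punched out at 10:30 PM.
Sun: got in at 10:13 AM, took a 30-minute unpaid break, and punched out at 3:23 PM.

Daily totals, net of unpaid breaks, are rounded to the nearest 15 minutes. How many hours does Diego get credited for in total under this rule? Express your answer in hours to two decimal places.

28.00 hours

Thu: 7:41 AM–11:47 AM = 4 h 6 min → rounds to 4 h 0 min
Fri: 7:46 AM–4:52 PM = 9 h 6 min − 30 min = 8 h 36 min → rounds to 8 h 30 min
Sat: 10:38 AM–10:30 PM = 11 h 52 min − 60 min = 10 h 52 min → rounds to 10 h 45 min
Sun: 10:13 AM–3:23 PM = 5 h 10 min − 30 min = 4 h 40 min → rounds to 4 h 45 min
Total credited: 28 h 0 min.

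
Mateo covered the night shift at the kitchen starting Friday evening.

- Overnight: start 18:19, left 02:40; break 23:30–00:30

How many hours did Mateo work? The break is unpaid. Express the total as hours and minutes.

Overnight: 18:19 → midnight = 5 h 41 min; midnight → 02:40 = 2 h 40 min; span 8 h 21 min; less 60 min break → 7 h 21 min

7 h 21 min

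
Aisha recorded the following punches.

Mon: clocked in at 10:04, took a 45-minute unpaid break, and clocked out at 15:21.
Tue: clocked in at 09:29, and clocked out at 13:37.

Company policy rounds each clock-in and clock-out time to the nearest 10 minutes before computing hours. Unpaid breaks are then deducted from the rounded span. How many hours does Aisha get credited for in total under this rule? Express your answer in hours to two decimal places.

8.75 hours

Mon: in 10:04→10:00, out 15:21→15:20; 5 h 20 min − 45 min = 4 h 35 min
Tue: in 09:29→09:30, out 13:37→13:40; 4 h 10 min
Total credited: 8 h 45 min.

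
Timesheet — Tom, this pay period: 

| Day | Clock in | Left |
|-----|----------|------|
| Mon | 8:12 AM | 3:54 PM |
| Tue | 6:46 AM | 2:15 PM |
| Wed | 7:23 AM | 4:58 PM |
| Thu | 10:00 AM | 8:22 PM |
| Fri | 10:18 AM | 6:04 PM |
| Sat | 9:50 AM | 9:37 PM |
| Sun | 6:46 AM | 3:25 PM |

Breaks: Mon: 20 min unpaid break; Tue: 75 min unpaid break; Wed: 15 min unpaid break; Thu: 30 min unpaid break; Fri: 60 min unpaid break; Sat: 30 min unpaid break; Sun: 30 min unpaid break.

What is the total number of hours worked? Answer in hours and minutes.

59 h 0 min

Mon: 8:12 AM–3:54 PM = 7 h 42 min; less 20 min break → 7 h 22 min
Tue: 6:46 AM–2:15 PM = 7 h 29 min; less 75 min break → 6 h 14 min
Wed: 7:23 AM–4:58 PM = 9 h 35 min; less 15 min break → 9 h 20 min
Thu: 10:00 AM–8:22 PM = 10 h 22 min; less 30 min break → 9 h 52 min
Fri: 10:18 AM–6:04 PM = 7 h 46 min; less 60 min break → 6 h 46 min
Sat: 9:50 AM–9:37 PM = 11 h 47 min; less 30 min break → 11 h 17 min
Sun: 6:46 AM–3:25 PM = 8 h 39 min; less 30 min break → 8 h 9 min
Total: 7 h 22 min + 6 h 14 min + 9 h 20 min + 9 h 52 min + 6 h 46 min + 11 h 17 min + 8 h 9 min = 59 h 0 min.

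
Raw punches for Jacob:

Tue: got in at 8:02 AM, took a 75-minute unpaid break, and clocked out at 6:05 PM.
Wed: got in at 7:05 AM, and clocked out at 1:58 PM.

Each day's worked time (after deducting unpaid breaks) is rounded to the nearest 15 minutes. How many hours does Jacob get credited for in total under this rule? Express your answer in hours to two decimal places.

Tue: 8:02 AM–6:05 PM = 10 h 3 min − 75 min = 8 h 48 min → rounds to 8 h 45 min
Wed: 7:05 AM–1:58 PM = 6 h 53 min → rounds to 7 h 0 min
Total credited: 15 h 45 min.

15.75 hours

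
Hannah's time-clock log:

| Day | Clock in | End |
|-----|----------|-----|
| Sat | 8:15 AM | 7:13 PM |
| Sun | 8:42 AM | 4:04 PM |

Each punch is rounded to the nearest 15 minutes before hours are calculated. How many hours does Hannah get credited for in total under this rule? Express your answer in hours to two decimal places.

Sat: in 8:15 AM→8:15 AM, out 7:13 PM→7:15 PM; 11 h 0 min
Sun: in 8:42 AM→8:45 AM, out 4:04 PM→4:00 PM; 7 h 15 min
Total credited: 18 h 15 min.

18.25 hours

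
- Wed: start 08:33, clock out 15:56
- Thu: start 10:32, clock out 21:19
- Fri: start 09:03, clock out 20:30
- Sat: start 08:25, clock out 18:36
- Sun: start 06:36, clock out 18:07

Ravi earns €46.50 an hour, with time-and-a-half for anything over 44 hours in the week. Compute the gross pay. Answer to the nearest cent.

€2556.34

Wed: 08:33–15:56 = 7 h 23 min
Thu: 10:32–21:19 = 10 h 47 min
Fri: 09:03–20:30 = 11 h 27 min
Sat: 08:25–18:36 = 10 h 11 min
Sun: 06:36–18:07 = 11 h 31 min
Total worked: 51 h 19 min = 3079 min.
Regular 44 h 0 min = 2640 min at €46.50/h; overtime 7 h 19 min = 439 min at €69.75/h.
Pay = (2640 × €46.50 + 439 × €69.75) ÷ 60 = €2556.34.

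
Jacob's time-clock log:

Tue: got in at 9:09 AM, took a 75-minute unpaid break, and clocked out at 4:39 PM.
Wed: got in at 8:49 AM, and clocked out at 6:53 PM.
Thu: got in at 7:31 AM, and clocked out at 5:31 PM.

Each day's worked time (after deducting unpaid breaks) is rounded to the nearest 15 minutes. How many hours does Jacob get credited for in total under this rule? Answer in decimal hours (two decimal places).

26.25 hours

Tue: 9:09 AM–4:39 PM = 7 h 30 min − 75 min = 6 h 15 min → rounds to 6 h 15 min
Wed: 8:49 AM–6:53 PM = 10 h 4 min → rounds to 10 h 0 min
Thu: 7:31 AM–5:31 PM = 10 h 0 min → rounds to 10 h 0 min
Total credited: 26 h 15 min.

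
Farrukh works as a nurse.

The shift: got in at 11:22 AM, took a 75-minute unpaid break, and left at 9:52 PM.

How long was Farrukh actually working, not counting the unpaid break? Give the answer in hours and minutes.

The shift: 11:22 AM–9:52 PM = 10 h 30 min; less 75 min break → 9 h 15 min

9 h 15 min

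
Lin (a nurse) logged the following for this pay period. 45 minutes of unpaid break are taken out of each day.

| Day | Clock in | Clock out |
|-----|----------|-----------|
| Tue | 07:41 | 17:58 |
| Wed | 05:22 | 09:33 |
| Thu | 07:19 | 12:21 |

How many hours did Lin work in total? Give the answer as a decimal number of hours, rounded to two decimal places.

Tue: 07:41–17:58 = 10 h 17 min; less 45 min break → 9 h 32 min
Wed: 05:22–09:33 = 4 h 11 min; less 45 min break → 3 h 26 min
Thu: 07:19–12:21 = 5 h 2 min; less 45 min break → 4 h 17 min
Total: 9 h 32 min + 3 h 26 min + 4 h 17 min = 17 h 15 min.

17.25 hours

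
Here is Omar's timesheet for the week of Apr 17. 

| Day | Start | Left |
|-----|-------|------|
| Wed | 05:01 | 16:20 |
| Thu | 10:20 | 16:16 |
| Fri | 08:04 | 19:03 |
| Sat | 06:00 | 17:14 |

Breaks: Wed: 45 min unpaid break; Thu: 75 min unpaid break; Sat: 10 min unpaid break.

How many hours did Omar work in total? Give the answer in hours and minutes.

Wed: 05:01–16:20 = 11 h 19 min; less 45 min break → 10 h 34 min
Thu: 10:20–16:16 = 5 h 56 min; less 75 min break → 4 h 41 min
Fri: 08:04–19:03 = 10 h 59 min
Sat: 06:00–17:14 = 11 h 14 min; less 10 min break → 11 h 4 min
Total: 10 h 34 min + 4 h 41 min + 10 h 59 min + 11 h 4 min = 37 h 18 min.

37 h 18 min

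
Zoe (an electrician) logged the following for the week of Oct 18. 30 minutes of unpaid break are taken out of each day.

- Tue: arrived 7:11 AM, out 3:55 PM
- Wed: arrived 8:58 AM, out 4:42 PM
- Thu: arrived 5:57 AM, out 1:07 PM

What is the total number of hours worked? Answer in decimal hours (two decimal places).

22.13 hours

Tue: 7:11 AM–3:55 PM = 8 h 44 min; less 30 min break → 8 h 14 min
Wed: 8:58 AM–4:42 PM = 7 h 44 min; less 30 min break → 7 h 14 min
Thu: 5:57 AM–1:07 PM = 7 h 10 min; less 30 min break → 6 h 40 min
Total: 8 h 14 min + 7 h 14 min + 6 h 40 min = 22 h 8 min.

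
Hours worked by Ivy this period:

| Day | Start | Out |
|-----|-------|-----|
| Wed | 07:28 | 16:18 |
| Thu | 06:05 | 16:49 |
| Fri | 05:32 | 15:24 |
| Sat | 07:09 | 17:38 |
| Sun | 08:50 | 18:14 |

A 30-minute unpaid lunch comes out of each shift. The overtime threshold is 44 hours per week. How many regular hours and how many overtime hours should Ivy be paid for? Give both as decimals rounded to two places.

Regular 44.00 hours, overtime 2.82 hours

Wed: 07:28–16:18 = 8 h 50 min; less 30 min break → 8 h 20 min
Thu: 06:05–16:49 = 10 h 44 min; less 30 min break → 10 h 14 min
Fri: 05:32–15:24 = 9 h 52 min; less 30 min break → 9 h 22 min
Sat: 07:09–17:38 = 10 h 29 min; less 30 min break → 9 h 59 min
Sun: 08:50–18:14 = 9 h 24 min; less 30 min break → 8 h 54 min
Total worked: 46 h 49 min = 46.82 h.
Threshold 44 h → overtime 2 h 49 min, regular 44 h 0 min.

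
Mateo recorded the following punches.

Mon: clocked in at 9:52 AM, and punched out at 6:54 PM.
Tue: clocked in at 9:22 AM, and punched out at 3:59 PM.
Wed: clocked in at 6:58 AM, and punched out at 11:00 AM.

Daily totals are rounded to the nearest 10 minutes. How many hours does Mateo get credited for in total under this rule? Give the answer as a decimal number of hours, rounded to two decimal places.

19.67 hours

Mon: 9:52 AM–6:54 PM = 9 h 2 min → rounds to 9 h 0 min
Tue: 9:22 AM–3:59 PM = 6 h 37 min → rounds to 6 h 40 min
Wed: 6:58 AM–11:00 AM = 4 h 2 min → rounds to 4 h 0 min
Total credited: 19 h 40 min.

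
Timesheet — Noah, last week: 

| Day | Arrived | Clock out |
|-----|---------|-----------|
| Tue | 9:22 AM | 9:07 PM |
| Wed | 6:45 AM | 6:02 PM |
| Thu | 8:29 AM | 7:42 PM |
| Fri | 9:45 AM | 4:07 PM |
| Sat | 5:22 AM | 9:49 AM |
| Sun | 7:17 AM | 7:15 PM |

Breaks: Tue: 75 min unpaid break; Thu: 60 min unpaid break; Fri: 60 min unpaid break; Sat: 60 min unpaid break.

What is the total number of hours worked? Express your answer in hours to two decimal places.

Tue: 9:22 AM–9:07 PM = 11 h 45 min; less 75 min break → 10 h 30 min
Wed: 6:45 AM–6:02 PM = 11 h 17 min
Thu: 8:29 AM–7:42 PM = 11 h 13 min; less 60 min break → 10 h 13 min
Fri: 9:45 AM–4:07 PM = 6 h 22 min; less 60 min break → 5 h 22 min
Sat: 5:22 AM–9:49 AM = 4 h 27 min; less 60 min break → 3 h 27 min
Sun: 7:17 AM–7:15 PM = 11 h 58 min
Total: 10 h 30 min + 11 h 17 min + 10 h 13 min + 5 h 22 min + 3 h 27 min + 11 h 58 min = 52 h 47 min.

52.78 hours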